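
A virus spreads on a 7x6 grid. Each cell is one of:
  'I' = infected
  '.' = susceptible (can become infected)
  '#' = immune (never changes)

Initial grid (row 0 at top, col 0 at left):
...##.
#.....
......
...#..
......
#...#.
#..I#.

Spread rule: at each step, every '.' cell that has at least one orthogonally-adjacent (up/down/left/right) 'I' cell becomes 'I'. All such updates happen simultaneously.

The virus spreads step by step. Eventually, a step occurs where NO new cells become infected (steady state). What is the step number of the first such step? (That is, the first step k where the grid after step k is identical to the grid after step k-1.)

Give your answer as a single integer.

Answer: 10

Derivation:
Step 0 (initial): 1 infected
Step 1: +2 new -> 3 infected
Step 2: +3 new -> 6 infected
Step 3: +3 new -> 9 infected
Step 4: +4 new -> 13 infected
Step 5: +6 new -> 19 infected
Step 6: +7 new -> 26 infected
Step 7: +5 new -> 31 infected
Step 8: +2 new -> 33 infected
Step 9: +1 new -> 34 infected
Step 10: +0 new -> 34 infected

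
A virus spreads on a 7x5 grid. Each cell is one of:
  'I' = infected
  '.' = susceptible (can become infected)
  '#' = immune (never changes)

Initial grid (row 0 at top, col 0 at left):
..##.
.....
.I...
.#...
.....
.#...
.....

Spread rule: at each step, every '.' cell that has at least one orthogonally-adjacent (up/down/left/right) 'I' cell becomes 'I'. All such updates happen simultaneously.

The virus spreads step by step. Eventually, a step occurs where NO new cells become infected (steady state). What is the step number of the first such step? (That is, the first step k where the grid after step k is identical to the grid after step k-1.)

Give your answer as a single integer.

Step 0 (initial): 1 infected
Step 1: +3 new -> 4 infected
Step 2: +6 new -> 10 infected
Step 3: +6 new -> 16 infected
Step 4: +6 new -> 22 infected
Step 5: +5 new -> 27 infected
Step 6: +3 new -> 30 infected
Step 7: +1 new -> 31 infected
Step 8: +0 new -> 31 infected

Answer: 8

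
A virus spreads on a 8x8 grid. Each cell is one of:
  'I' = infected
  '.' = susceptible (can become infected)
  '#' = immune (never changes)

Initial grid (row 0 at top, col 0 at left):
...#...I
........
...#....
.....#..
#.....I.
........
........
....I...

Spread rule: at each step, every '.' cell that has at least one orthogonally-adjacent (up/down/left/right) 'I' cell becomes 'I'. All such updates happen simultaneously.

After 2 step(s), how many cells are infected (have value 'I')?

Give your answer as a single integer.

Step 0 (initial): 3 infected
Step 1: +9 new -> 12 infected
Step 2: +14 new -> 26 infected

Answer: 26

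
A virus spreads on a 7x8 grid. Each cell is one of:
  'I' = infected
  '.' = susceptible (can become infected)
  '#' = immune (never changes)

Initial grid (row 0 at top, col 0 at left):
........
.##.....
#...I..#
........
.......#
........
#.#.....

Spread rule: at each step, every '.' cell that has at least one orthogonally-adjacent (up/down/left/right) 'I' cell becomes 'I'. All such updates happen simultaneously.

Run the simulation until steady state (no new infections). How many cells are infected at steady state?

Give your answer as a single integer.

Answer: 49

Derivation:
Step 0 (initial): 1 infected
Step 1: +4 new -> 5 infected
Step 2: +8 new -> 13 infected
Step 3: +9 new -> 22 infected
Step 4: +10 new -> 32 infected
Step 5: +8 new -> 40 infected
Step 6: +5 new -> 45 infected
Step 7: +4 new -> 49 infected
Step 8: +0 new -> 49 infected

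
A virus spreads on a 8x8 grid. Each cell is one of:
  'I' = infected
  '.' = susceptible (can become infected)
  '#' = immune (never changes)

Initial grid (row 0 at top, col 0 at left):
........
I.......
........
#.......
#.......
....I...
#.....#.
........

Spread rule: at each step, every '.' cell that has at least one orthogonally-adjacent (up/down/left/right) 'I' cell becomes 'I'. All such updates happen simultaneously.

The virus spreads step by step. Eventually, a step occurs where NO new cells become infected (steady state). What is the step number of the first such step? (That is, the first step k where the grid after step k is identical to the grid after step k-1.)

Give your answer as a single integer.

Answer: 9

Derivation:
Step 0 (initial): 2 infected
Step 1: +7 new -> 9 infected
Step 2: +11 new -> 20 infected
Step 3: +14 new -> 34 infected
Step 4: +13 new -> 47 infected
Step 5: +6 new -> 53 infected
Step 6: +4 new -> 57 infected
Step 7: +2 new -> 59 infected
Step 8: +1 new -> 60 infected
Step 9: +0 new -> 60 infected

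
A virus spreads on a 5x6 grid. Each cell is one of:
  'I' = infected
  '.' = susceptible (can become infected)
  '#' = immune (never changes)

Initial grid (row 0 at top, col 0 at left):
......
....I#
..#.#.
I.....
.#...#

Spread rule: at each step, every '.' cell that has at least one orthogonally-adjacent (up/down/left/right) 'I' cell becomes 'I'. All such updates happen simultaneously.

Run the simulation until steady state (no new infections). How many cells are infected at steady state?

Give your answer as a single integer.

Answer: 25

Derivation:
Step 0 (initial): 2 infected
Step 1: +5 new -> 7 infected
Step 2: +7 new -> 14 infected
Step 3: +5 new -> 19 infected
Step 4: +3 new -> 22 infected
Step 5: +2 new -> 24 infected
Step 6: +1 new -> 25 infected
Step 7: +0 new -> 25 infected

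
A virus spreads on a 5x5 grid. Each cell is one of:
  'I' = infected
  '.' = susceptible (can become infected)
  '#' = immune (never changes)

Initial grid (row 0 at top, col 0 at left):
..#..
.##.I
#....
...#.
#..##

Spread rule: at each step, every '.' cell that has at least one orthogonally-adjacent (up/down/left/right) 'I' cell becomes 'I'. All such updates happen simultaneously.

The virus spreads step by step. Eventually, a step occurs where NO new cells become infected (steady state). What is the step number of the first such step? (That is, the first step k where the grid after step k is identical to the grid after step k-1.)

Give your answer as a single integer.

Step 0 (initial): 1 infected
Step 1: +3 new -> 4 infected
Step 2: +3 new -> 7 infected
Step 3: +1 new -> 8 infected
Step 4: +2 new -> 10 infected
Step 5: +2 new -> 12 infected
Step 6: +2 new -> 14 infected
Step 7: +0 new -> 14 infected

Answer: 7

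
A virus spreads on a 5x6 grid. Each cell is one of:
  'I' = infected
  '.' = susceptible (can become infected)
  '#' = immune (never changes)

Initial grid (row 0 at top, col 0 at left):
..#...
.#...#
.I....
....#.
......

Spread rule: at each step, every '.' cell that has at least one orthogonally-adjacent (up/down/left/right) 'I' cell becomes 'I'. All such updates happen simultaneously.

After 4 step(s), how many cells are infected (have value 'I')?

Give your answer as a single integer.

Step 0 (initial): 1 infected
Step 1: +3 new -> 4 infected
Step 2: +6 new -> 10 infected
Step 3: +6 new -> 16 infected
Step 4: +5 new -> 21 infected

Answer: 21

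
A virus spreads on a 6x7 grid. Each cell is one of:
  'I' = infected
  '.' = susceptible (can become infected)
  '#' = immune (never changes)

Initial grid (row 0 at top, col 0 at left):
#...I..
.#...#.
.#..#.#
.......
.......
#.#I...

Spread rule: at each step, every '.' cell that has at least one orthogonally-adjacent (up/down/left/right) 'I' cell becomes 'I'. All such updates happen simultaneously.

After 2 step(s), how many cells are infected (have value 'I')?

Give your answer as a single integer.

Step 0 (initial): 2 infected
Step 1: +5 new -> 7 infected
Step 2: +7 new -> 14 infected

Answer: 14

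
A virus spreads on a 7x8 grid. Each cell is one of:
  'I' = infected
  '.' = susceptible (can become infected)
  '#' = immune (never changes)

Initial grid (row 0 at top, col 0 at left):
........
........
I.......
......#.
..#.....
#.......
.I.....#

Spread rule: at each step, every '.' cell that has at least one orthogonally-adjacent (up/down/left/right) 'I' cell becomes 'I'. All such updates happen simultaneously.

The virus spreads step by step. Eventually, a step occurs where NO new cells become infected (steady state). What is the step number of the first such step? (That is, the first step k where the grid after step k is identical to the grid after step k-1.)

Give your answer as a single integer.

Step 0 (initial): 2 infected
Step 1: +6 new -> 8 infected
Step 2: +8 new -> 16 infected
Step 3: +6 new -> 22 infected
Step 4: +7 new -> 29 infected
Step 5: +7 new -> 36 infected
Step 6: +6 new -> 42 infected
Step 7: +5 new -> 47 infected
Step 8: +4 new -> 51 infected
Step 9: +1 new -> 52 infected
Step 10: +0 new -> 52 infected

Answer: 10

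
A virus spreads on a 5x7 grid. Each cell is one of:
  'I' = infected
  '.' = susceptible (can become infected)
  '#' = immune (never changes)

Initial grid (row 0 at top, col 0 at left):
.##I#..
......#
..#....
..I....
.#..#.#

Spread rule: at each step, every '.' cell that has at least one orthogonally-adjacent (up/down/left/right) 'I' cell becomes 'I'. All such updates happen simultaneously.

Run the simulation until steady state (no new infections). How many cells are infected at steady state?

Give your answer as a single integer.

Step 0 (initial): 2 infected
Step 1: +4 new -> 6 infected
Step 2: +7 new -> 13 infected
Step 3: +6 new -> 19 infected
Step 4: +5 new -> 24 infected
Step 5: +3 new -> 27 infected
Step 6: +0 new -> 27 infected

Answer: 27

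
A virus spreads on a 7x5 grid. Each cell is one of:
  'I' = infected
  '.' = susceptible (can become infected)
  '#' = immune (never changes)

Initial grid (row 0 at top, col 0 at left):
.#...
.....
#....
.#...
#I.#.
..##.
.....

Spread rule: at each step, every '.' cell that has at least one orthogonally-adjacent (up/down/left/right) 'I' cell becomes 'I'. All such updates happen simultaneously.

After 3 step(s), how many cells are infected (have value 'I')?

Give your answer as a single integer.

Step 0 (initial): 1 infected
Step 1: +2 new -> 3 infected
Step 2: +3 new -> 6 infected
Step 3: +4 new -> 10 infected

Answer: 10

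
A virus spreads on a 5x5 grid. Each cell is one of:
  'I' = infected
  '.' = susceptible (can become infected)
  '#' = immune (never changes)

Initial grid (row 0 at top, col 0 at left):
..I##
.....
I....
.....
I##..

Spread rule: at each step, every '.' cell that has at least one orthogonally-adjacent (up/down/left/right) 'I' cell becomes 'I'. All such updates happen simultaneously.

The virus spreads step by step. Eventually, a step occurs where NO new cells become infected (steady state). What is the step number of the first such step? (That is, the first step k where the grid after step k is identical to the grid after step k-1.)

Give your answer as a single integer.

Step 0 (initial): 3 infected
Step 1: +5 new -> 8 infected
Step 2: +5 new -> 13 infected
Step 3: +3 new -> 16 infected
Step 4: +2 new -> 18 infected
Step 5: +2 new -> 20 infected
Step 6: +1 new -> 21 infected
Step 7: +0 new -> 21 infected

Answer: 7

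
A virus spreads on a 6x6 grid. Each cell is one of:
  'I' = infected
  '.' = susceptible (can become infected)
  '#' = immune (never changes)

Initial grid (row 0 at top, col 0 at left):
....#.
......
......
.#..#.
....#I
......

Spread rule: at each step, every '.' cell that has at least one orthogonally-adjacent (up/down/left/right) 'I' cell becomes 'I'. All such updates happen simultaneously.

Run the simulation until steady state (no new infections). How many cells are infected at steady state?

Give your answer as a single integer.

Answer: 32

Derivation:
Step 0 (initial): 1 infected
Step 1: +2 new -> 3 infected
Step 2: +2 new -> 5 infected
Step 3: +3 new -> 8 infected
Step 4: +5 new -> 13 infected
Step 5: +5 new -> 18 infected
Step 6: +6 new -> 24 infected
Step 7: +4 new -> 28 infected
Step 8: +3 new -> 31 infected
Step 9: +1 new -> 32 infected
Step 10: +0 new -> 32 infected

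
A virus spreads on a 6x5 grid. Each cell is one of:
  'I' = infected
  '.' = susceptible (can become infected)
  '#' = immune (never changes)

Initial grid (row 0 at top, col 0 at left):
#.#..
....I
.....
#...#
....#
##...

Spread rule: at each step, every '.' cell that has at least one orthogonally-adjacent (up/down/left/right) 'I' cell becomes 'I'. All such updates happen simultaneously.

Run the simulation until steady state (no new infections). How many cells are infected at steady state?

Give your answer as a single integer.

Answer: 23

Derivation:
Step 0 (initial): 1 infected
Step 1: +3 new -> 4 infected
Step 2: +3 new -> 7 infected
Step 3: +3 new -> 10 infected
Step 4: +5 new -> 15 infected
Step 5: +4 new -> 19 infected
Step 6: +3 new -> 22 infected
Step 7: +1 new -> 23 infected
Step 8: +0 new -> 23 infected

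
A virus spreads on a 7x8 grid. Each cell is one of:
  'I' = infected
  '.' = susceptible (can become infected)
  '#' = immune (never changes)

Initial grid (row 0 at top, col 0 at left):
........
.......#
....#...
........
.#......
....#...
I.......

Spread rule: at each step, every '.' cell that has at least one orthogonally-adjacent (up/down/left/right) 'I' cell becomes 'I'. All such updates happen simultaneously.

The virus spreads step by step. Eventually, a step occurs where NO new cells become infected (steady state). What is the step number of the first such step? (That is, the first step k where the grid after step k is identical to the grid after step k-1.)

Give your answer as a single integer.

Answer: 14

Derivation:
Step 0 (initial): 1 infected
Step 1: +2 new -> 3 infected
Step 2: +3 new -> 6 infected
Step 3: +3 new -> 9 infected
Step 4: +5 new -> 14 infected
Step 5: +5 new -> 19 infected
Step 6: +7 new -> 26 infected
Step 7: +7 new -> 33 infected
Step 8: +5 new -> 38 infected
Step 9: +5 new -> 43 infected
Step 10: +4 new -> 47 infected
Step 11: +3 new -> 50 infected
Step 12: +1 new -> 51 infected
Step 13: +1 new -> 52 infected
Step 14: +0 new -> 52 infected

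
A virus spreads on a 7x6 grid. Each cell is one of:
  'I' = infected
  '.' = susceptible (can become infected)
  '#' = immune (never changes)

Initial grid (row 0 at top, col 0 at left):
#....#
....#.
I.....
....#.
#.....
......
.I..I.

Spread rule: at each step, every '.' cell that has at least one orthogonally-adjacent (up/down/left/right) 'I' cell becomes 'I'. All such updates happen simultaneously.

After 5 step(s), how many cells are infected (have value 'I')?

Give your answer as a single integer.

Step 0 (initial): 3 infected
Step 1: +9 new -> 12 infected
Step 2: +9 new -> 21 infected
Step 3: +7 new -> 28 infected
Step 4: +5 new -> 33 infected
Step 5: +2 new -> 35 infected

Answer: 35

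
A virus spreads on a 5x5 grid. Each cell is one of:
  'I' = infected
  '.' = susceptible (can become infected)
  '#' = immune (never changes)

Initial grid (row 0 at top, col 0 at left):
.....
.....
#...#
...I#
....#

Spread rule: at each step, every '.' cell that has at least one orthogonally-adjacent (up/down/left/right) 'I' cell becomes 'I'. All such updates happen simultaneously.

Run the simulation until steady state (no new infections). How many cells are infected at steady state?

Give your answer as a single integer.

Step 0 (initial): 1 infected
Step 1: +3 new -> 4 infected
Step 2: +4 new -> 8 infected
Step 3: +6 new -> 14 infected
Step 4: +4 new -> 18 infected
Step 5: +2 new -> 20 infected
Step 6: +1 new -> 21 infected
Step 7: +0 new -> 21 infected

Answer: 21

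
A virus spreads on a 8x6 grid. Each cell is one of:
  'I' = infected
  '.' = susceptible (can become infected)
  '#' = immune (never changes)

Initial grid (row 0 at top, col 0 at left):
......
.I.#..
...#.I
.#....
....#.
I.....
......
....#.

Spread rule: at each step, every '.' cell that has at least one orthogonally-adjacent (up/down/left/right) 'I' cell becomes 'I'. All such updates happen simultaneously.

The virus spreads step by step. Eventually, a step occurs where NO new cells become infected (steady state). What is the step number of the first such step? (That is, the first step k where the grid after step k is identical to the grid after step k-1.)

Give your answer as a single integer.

Step 0 (initial): 3 infected
Step 1: +10 new -> 13 infected
Step 2: +13 new -> 26 infected
Step 3: +9 new -> 35 infected
Step 4: +5 new -> 40 infected
Step 5: +3 new -> 43 infected
Step 6: +0 new -> 43 infected

Answer: 6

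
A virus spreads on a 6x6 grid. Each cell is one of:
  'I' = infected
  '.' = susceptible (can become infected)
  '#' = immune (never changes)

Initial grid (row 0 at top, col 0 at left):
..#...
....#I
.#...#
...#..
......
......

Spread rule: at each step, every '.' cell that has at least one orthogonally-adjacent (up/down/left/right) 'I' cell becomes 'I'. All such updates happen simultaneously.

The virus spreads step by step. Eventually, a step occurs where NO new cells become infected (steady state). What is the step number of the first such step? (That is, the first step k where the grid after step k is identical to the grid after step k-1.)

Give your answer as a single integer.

Step 0 (initial): 1 infected
Step 1: +1 new -> 2 infected
Step 2: +1 new -> 3 infected
Step 3: +1 new -> 4 infected
Step 4: +1 new -> 5 infected
Step 5: +2 new -> 7 infected
Step 6: +3 new -> 10 infected
Step 7: +4 new -> 14 infected
Step 8: +6 new -> 20 infected
Step 9: +6 new -> 26 infected
Step 10: +4 new -> 30 infected
Step 11: +1 new -> 31 infected
Step 12: +0 new -> 31 infected

Answer: 12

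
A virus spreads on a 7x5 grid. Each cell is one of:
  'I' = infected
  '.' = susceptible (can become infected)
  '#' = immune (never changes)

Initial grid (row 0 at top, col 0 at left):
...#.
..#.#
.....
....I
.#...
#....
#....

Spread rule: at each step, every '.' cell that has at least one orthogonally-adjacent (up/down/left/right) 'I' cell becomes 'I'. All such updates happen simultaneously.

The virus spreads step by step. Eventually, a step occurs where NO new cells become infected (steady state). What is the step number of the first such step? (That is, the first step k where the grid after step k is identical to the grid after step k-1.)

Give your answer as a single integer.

Step 0 (initial): 1 infected
Step 1: +3 new -> 4 infected
Step 2: +4 new -> 8 infected
Step 3: +6 new -> 14 infected
Step 4: +4 new -> 18 infected
Step 5: +5 new -> 23 infected
Step 6: +3 new -> 26 infected
Step 7: +2 new -> 28 infected
Step 8: +0 new -> 28 infected

Answer: 8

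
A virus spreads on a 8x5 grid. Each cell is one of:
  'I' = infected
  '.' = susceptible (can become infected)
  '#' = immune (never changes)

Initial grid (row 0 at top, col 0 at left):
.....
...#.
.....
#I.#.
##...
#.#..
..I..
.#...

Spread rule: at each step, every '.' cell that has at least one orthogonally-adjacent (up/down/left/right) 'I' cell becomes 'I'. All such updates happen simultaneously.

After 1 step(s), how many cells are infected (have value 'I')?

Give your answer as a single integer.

Step 0 (initial): 2 infected
Step 1: +5 new -> 7 infected

Answer: 7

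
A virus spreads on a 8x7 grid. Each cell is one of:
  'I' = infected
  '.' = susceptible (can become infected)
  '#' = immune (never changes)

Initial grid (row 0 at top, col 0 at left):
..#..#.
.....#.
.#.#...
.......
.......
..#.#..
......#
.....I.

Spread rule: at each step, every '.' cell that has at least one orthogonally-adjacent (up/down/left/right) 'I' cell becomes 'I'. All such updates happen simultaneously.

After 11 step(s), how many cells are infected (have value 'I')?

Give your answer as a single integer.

Step 0 (initial): 1 infected
Step 1: +3 new -> 4 infected
Step 2: +3 new -> 7 infected
Step 3: +4 new -> 11 infected
Step 4: +6 new -> 17 infected
Step 5: +6 new -> 23 infected
Step 6: +6 new -> 29 infected
Step 7: +5 new -> 34 infected
Step 8: +6 new -> 40 infected
Step 9: +3 new -> 43 infected
Step 10: +2 new -> 45 infected
Step 11: +2 new -> 47 infected

Answer: 47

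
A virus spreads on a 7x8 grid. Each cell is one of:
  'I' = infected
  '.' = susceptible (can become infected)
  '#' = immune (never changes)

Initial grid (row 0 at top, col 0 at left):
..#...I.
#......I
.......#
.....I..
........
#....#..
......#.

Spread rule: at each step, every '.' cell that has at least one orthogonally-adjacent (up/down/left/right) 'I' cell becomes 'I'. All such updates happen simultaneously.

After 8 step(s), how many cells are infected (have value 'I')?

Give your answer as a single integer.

Answer: 50

Derivation:
Step 0 (initial): 3 infected
Step 1: +7 new -> 10 infected
Step 2: +8 new -> 18 infected
Step 3: +8 new -> 26 infected
Step 4: +7 new -> 33 infected
Step 5: +8 new -> 41 infected
Step 6: +5 new -> 46 infected
Step 7: +2 new -> 48 infected
Step 8: +2 new -> 50 infected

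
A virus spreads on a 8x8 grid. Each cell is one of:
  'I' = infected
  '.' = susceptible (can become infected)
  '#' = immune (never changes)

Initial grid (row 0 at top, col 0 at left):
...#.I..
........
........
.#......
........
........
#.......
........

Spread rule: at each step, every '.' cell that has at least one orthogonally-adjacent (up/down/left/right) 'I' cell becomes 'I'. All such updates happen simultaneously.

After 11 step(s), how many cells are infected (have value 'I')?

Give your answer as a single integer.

Answer: 60

Derivation:
Step 0 (initial): 1 infected
Step 1: +3 new -> 4 infected
Step 2: +4 new -> 8 infected
Step 3: +5 new -> 13 infected
Step 4: +6 new -> 19 infected
Step 5: +8 new -> 27 infected
Step 6: +9 new -> 36 infected
Step 7: +8 new -> 44 infected
Step 8: +7 new -> 51 infected
Step 9: +5 new -> 56 infected
Step 10: +3 new -> 59 infected
Step 11: +1 new -> 60 infected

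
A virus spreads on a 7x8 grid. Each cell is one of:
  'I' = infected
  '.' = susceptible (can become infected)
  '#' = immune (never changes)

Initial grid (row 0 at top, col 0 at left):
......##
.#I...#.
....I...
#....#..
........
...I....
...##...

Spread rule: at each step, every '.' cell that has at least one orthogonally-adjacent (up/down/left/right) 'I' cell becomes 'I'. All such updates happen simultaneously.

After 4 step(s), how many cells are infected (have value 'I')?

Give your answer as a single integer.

Answer: 46

Derivation:
Step 0 (initial): 3 infected
Step 1: +10 new -> 13 infected
Step 2: +13 new -> 26 infected
Step 3: +12 new -> 38 infected
Step 4: +8 new -> 46 infected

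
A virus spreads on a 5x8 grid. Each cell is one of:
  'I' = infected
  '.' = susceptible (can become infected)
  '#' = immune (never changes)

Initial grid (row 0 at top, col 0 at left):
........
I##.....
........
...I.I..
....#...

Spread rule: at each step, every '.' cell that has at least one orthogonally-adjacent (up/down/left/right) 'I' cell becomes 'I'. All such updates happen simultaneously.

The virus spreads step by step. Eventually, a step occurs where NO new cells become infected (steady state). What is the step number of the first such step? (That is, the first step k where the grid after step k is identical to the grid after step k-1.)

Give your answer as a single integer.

Answer: 6

Derivation:
Step 0 (initial): 3 infected
Step 1: +9 new -> 12 infected
Step 2: +12 new -> 24 infected
Step 3: +9 new -> 33 infected
Step 4: +3 new -> 36 infected
Step 5: +1 new -> 37 infected
Step 6: +0 new -> 37 infected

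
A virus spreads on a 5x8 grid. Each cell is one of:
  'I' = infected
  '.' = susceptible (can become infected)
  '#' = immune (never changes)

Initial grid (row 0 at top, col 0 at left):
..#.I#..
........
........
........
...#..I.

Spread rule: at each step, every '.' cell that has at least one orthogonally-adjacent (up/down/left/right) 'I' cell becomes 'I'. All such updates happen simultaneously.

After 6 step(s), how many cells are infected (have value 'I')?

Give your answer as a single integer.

Answer: 34

Derivation:
Step 0 (initial): 2 infected
Step 1: +5 new -> 7 infected
Step 2: +7 new -> 14 infected
Step 3: +6 new -> 20 infected
Step 4: +5 new -> 25 infected
Step 5: +5 new -> 30 infected
Step 6: +4 new -> 34 infected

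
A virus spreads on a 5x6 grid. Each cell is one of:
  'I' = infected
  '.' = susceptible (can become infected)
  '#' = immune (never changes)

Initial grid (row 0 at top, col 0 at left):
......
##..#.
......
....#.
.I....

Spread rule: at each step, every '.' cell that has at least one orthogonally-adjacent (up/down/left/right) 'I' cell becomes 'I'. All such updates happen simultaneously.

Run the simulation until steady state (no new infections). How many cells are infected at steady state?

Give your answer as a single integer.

Step 0 (initial): 1 infected
Step 1: +3 new -> 4 infected
Step 2: +4 new -> 8 infected
Step 3: +4 new -> 12 infected
Step 4: +3 new -> 15 infected
Step 5: +4 new -> 19 infected
Step 6: +3 new -> 22 infected
Step 7: +3 new -> 25 infected
Step 8: +1 new -> 26 infected
Step 9: +0 new -> 26 infected

Answer: 26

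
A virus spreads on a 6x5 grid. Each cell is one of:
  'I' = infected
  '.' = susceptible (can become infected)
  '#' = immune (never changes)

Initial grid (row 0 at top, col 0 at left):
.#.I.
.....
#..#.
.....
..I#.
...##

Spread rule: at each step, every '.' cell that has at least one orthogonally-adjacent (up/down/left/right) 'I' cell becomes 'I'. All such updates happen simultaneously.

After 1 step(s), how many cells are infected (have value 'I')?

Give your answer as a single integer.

Answer: 8

Derivation:
Step 0 (initial): 2 infected
Step 1: +6 new -> 8 infected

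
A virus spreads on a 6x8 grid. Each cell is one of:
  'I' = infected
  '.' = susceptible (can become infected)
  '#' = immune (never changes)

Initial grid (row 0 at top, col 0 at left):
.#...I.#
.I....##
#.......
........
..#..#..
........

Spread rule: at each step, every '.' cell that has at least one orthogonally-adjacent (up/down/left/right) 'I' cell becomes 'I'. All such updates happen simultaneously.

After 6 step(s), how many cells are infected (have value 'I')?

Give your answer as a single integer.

Answer: 39

Derivation:
Step 0 (initial): 2 infected
Step 1: +6 new -> 8 infected
Step 2: +8 new -> 16 infected
Step 3: +7 new -> 23 infected
Step 4: +6 new -> 29 infected
Step 5: +6 new -> 35 infected
Step 6: +4 new -> 39 infected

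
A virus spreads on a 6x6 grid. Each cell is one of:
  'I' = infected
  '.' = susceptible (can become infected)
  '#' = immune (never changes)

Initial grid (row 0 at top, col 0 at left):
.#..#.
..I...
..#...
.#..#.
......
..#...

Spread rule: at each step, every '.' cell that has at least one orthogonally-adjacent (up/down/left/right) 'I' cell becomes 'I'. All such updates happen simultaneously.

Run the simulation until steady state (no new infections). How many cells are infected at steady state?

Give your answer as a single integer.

Answer: 30

Derivation:
Step 0 (initial): 1 infected
Step 1: +3 new -> 4 infected
Step 2: +5 new -> 9 infected
Step 3: +5 new -> 14 infected
Step 4: +5 new -> 19 infected
Step 5: +5 new -> 24 infected
Step 6: +4 new -> 28 infected
Step 7: +2 new -> 30 infected
Step 8: +0 new -> 30 infected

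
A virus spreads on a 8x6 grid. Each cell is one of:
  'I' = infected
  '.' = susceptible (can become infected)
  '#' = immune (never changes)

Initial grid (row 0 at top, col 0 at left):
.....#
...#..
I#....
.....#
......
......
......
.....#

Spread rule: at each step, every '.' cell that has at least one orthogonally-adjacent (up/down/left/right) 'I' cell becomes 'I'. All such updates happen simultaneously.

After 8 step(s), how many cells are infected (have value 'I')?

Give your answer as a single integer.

Step 0 (initial): 1 infected
Step 1: +2 new -> 3 infected
Step 2: +4 new -> 7 infected
Step 3: +5 new -> 12 infected
Step 4: +6 new -> 18 infected
Step 5: +7 new -> 25 infected
Step 6: +6 new -> 31 infected
Step 7: +6 new -> 37 infected
Step 8: +4 new -> 41 infected

Answer: 41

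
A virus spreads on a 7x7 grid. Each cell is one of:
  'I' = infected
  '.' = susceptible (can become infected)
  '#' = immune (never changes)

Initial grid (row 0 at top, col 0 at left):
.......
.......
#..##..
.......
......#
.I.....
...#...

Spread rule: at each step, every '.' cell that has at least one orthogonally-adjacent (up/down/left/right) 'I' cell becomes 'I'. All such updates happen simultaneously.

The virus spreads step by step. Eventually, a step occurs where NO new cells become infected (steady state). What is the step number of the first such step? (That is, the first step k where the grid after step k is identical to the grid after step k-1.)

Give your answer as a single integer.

Step 0 (initial): 1 infected
Step 1: +4 new -> 5 infected
Step 2: +6 new -> 11 infected
Step 3: +5 new -> 16 infected
Step 4: +6 new -> 22 infected
Step 5: +7 new -> 29 infected
Step 6: +5 new -> 34 infected
Step 7: +4 new -> 38 infected
Step 8: +3 new -> 41 infected
Step 9: +2 new -> 43 infected
Step 10: +1 new -> 44 infected
Step 11: +0 new -> 44 infected

Answer: 11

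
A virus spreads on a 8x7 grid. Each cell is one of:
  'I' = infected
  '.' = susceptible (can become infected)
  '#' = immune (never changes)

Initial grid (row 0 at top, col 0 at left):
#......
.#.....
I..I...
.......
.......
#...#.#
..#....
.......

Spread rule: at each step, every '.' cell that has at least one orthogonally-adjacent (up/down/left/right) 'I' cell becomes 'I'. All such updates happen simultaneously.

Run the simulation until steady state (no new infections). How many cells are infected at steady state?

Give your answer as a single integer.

Step 0 (initial): 2 infected
Step 1: +7 new -> 9 infected
Step 2: +9 new -> 18 infected
Step 3: +9 new -> 27 infected
Step 4: +8 new -> 35 infected
Step 5: +6 new -> 41 infected
Step 6: +5 new -> 46 infected
Step 7: +3 new -> 49 infected
Step 8: +1 new -> 50 infected
Step 9: +0 new -> 50 infected

Answer: 50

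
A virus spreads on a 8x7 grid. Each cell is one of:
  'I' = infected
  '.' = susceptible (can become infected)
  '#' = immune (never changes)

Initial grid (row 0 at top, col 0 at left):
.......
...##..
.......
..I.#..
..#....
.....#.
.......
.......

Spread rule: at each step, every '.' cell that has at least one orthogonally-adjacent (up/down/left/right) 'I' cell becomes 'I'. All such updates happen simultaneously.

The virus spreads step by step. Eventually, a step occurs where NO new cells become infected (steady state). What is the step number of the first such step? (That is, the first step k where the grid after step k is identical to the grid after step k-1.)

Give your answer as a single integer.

Answer: 9

Derivation:
Step 0 (initial): 1 infected
Step 1: +3 new -> 4 infected
Step 2: +6 new -> 10 infected
Step 3: +8 new -> 18 infected
Step 4: +10 new -> 28 infected
Step 5: +11 new -> 39 infected
Step 6: +8 new -> 47 infected
Step 7: +3 new -> 50 infected
Step 8: +1 new -> 51 infected
Step 9: +0 new -> 51 infected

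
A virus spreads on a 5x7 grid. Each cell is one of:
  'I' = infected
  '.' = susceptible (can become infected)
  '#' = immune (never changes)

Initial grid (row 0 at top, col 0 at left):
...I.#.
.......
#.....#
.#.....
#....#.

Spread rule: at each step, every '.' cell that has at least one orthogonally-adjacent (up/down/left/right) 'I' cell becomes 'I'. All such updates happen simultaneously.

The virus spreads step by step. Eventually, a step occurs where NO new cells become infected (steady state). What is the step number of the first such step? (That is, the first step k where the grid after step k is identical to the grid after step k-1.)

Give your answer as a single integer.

Answer: 8

Derivation:
Step 0 (initial): 1 infected
Step 1: +3 new -> 4 infected
Step 2: +4 new -> 8 infected
Step 3: +6 new -> 14 infected
Step 4: +7 new -> 21 infected
Step 5: +4 new -> 25 infected
Step 6: +2 new -> 27 infected
Step 7: +1 new -> 28 infected
Step 8: +0 new -> 28 infected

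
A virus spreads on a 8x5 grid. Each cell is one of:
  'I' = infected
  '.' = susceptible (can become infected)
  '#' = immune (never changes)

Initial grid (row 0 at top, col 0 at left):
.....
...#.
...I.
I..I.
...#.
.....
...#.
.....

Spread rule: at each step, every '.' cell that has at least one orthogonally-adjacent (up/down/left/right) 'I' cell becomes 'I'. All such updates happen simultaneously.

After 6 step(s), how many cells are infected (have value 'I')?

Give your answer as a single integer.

Step 0 (initial): 3 infected
Step 1: +7 new -> 10 infected
Step 2: +8 new -> 18 infected
Step 3: +8 new -> 26 infected
Step 4: +7 new -> 33 infected
Step 5: +3 new -> 36 infected
Step 6: +1 new -> 37 infected

Answer: 37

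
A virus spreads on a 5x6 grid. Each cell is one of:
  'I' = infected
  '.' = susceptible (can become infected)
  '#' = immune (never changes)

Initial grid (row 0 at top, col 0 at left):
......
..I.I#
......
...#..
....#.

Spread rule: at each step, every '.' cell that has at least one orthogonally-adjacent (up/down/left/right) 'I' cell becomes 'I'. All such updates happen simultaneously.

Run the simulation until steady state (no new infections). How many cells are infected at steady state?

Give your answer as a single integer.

Step 0 (initial): 2 infected
Step 1: +6 new -> 8 infected
Step 2: +9 new -> 17 infected
Step 3: +5 new -> 22 infected
Step 4: +4 new -> 26 infected
Step 5: +1 new -> 27 infected
Step 6: +0 new -> 27 infected

Answer: 27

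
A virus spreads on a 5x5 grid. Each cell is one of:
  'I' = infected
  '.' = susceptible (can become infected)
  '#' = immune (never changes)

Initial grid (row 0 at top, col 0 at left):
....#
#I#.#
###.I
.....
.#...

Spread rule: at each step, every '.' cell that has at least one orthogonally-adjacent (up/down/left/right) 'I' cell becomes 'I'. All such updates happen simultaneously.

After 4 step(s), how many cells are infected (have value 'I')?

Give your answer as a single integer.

Answer: 15

Derivation:
Step 0 (initial): 2 infected
Step 1: +3 new -> 5 infected
Step 2: +5 new -> 10 infected
Step 3: +3 new -> 13 infected
Step 4: +2 new -> 15 infected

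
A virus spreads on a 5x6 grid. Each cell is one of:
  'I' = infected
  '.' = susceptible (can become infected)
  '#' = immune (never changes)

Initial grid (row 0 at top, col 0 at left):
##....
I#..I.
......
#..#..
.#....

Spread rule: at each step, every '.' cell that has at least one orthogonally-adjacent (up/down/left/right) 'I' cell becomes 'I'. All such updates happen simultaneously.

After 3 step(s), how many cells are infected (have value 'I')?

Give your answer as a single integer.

Answer: 19

Derivation:
Step 0 (initial): 2 infected
Step 1: +5 new -> 7 infected
Step 2: +7 new -> 14 infected
Step 3: +5 new -> 19 infected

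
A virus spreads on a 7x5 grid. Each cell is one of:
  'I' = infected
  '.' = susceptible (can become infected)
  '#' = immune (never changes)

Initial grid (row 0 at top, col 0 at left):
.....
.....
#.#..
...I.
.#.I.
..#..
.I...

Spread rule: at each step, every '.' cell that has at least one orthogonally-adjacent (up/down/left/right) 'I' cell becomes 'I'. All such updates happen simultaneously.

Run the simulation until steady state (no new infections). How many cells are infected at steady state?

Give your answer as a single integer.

Step 0 (initial): 3 infected
Step 1: +9 new -> 12 infected
Step 2: +6 new -> 18 infected
Step 3: +7 new -> 25 infected
Step 4: +3 new -> 28 infected
Step 5: +2 new -> 30 infected
Step 6: +1 new -> 31 infected
Step 7: +0 new -> 31 infected

Answer: 31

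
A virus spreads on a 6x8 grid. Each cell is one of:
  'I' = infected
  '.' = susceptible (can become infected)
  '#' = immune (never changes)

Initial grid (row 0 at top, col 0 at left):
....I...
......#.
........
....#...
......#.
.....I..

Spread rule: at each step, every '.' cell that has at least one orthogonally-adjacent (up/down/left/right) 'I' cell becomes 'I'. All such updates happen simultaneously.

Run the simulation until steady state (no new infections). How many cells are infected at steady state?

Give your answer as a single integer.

Step 0 (initial): 2 infected
Step 1: +6 new -> 8 infected
Step 2: +9 new -> 17 infected
Step 3: +9 new -> 26 infected
Step 4: +9 new -> 35 infected
Step 5: +6 new -> 41 infected
Step 6: +3 new -> 44 infected
Step 7: +1 new -> 45 infected
Step 8: +0 new -> 45 infected

Answer: 45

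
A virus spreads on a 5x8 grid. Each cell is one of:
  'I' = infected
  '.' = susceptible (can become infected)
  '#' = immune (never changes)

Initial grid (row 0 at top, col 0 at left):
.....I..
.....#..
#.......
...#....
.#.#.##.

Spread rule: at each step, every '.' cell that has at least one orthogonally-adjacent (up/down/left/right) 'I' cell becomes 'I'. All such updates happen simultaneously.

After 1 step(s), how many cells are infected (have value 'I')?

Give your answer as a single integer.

Answer: 3

Derivation:
Step 0 (initial): 1 infected
Step 1: +2 new -> 3 infected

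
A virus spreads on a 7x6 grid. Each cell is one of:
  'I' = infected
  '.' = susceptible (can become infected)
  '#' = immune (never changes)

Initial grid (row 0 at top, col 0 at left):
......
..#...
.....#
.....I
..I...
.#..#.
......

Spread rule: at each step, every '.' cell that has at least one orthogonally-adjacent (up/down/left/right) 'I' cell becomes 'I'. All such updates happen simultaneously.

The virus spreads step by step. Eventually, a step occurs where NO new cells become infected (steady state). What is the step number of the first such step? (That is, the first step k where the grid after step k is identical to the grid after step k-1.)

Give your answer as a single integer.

Answer: 7

Derivation:
Step 0 (initial): 2 infected
Step 1: +6 new -> 8 infected
Step 2: +9 new -> 17 infected
Step 3: +8 new -> 25 infected
Step 4: +7 new -> 32 infected
Step 5: +4 new -> 36 infected
Step 6: +2 new -> 38 infected
Step 7: +0 new -> 38 infected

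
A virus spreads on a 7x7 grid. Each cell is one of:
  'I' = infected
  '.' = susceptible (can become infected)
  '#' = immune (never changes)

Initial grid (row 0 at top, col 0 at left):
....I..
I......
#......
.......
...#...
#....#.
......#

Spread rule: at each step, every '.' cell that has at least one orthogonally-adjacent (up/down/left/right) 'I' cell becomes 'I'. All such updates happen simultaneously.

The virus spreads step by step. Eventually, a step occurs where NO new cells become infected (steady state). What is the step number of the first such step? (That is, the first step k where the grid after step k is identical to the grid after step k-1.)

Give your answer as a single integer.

Step 0 (initial): 2 infected
Step 1: +5 new -> 7 infected
Step 2: +8 new -> 15 infected
Step 3: +6 new -> 21 infected
Step 4: +7 new -> 28 infected
Step 5: +6 new -> 34 infected
Step 6: +5 new -> 39 infected
Step 7: +5 new -> 44 infected
Step 8: +0 new -> 44 infected

Answer: 8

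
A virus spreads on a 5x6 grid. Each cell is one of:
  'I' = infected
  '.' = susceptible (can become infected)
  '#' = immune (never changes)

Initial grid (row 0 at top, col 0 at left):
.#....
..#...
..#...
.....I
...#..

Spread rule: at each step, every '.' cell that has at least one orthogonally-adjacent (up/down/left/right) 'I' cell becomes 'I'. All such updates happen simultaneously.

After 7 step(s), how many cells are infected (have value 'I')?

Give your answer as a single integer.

Step 0 (initial): 1 infected
Step 1: +3 new -> 4 infected
Step 2: +4 new -> 8 infected
Step 3: +4 new -> 12 infected
Step 4: +4 new -> 16 infected
Step 5: +4 new -> 20 infected
Step 6: +4 new -> 24 infected
Step 7: +1 new -> 25 infected

Answer: 25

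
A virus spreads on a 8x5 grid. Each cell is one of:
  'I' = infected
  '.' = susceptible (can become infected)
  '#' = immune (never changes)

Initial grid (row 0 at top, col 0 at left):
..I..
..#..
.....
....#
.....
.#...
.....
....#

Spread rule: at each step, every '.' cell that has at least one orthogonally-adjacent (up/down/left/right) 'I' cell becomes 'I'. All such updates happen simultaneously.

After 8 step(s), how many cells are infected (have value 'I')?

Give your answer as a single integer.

Answer: 32

Derivation:
Step 0 (initial): 1 infected
Step 1: +2 new -> 3 infected
Step 2: +4 new -> 7 infected
Step 3: +4 new -> 11 infected
Step 4: +5 new -> 16 infected
Step 5: +4 new -> 20 infected
Step 6: +4 new -> 24 infected
Step 7: +4 new -> 28 infected
Step 8: +4 new -> 32 infected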